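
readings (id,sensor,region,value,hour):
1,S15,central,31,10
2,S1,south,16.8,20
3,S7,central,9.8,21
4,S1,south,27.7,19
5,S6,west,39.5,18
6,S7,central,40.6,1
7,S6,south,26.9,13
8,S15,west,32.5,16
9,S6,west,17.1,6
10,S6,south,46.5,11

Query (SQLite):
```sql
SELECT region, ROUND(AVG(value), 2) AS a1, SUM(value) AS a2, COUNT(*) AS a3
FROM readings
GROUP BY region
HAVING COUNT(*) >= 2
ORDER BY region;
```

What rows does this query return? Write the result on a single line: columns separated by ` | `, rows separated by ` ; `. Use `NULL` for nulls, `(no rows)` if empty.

central | 27.13 | 81.4 | 3 ; south | 29.48 | 117.9 | 4 ; west | 29.7 | 89.1 | 3

Group readings by region.
Per group compute: ROUND(AVG(value), 2), SUM(value), COUNT(*).
HAVING: drop groups with fewer than 2 rows.
  central: ids {1, 3, 6} → ROUND(AVG(value), 2)=27.13, SUM(value)=81.4, COUNT(*)=3
  south: ids {2, 4, 7, 10} → ROUND(AVG(value), 2)=29.48, SUM(value)=117.9, COUNT(*)=4
  west: ids {5, 8, 9} → ROUND(AVG(value), 2)=29.7, SUM(value)=89.1, COUNT(*)=3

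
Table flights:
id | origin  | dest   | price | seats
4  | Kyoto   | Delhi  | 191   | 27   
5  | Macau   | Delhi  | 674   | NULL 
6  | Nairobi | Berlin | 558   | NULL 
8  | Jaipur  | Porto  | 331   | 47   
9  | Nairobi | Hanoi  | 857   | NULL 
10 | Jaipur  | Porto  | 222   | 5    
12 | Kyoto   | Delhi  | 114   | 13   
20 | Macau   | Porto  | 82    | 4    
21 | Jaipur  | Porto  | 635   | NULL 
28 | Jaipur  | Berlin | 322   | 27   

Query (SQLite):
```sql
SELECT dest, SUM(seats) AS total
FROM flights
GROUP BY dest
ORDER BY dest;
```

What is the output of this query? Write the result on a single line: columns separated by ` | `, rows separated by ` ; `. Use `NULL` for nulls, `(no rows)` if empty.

Partition flights by dest; compute SUM(seats) within each group.
  Berlin: ids {6, 28} → SUM(seats)=27
  Delhi: ids {4, 5, 12} → SUM(seats)=40
  Hanoi: ids {9} → SUM(seats)=NULL
  Porto: ids {8, 10, 20, 21} → SUM(seats)=56

Berlin | 27 ; Delhi | 40 ; Hanoi | NULL ; Porto | 56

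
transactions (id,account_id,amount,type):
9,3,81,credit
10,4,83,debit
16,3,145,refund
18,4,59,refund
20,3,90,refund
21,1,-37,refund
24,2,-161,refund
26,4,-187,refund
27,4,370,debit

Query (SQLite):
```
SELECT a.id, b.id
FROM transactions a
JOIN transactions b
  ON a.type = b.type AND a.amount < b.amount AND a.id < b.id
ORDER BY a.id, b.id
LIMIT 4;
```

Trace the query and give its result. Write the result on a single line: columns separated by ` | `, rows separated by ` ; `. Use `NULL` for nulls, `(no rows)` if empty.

Pairs (a,b) with same type, a.amount < b.amount, a.id < b.id.
type groups: credit:{9} debit:{10,27} refund:{16,18,20,21,24,26}
Ordered by (a.id, b.id); first 4.

10 | 27 ; 18 | 20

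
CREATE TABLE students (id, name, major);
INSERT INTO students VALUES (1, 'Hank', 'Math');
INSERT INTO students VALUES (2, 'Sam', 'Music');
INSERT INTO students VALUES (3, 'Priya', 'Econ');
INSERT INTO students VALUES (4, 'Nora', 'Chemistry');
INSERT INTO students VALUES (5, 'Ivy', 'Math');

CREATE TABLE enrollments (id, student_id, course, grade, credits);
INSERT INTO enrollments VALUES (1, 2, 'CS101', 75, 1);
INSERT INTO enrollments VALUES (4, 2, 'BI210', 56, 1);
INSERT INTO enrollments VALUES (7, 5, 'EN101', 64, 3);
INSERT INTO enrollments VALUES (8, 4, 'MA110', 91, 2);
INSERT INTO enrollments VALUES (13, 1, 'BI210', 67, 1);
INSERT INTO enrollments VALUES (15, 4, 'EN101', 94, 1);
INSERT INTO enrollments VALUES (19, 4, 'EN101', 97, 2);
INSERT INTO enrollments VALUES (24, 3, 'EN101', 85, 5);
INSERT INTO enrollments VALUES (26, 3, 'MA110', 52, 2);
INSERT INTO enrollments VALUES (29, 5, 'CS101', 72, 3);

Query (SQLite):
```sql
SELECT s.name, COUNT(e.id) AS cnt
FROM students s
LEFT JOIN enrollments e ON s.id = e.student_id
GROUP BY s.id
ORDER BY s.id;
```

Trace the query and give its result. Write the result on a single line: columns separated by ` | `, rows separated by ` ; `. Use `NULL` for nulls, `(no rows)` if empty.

Hank | 1 ; Sam | 2 ; Priya | 2 ; Nora | 3 ; Ivy | 2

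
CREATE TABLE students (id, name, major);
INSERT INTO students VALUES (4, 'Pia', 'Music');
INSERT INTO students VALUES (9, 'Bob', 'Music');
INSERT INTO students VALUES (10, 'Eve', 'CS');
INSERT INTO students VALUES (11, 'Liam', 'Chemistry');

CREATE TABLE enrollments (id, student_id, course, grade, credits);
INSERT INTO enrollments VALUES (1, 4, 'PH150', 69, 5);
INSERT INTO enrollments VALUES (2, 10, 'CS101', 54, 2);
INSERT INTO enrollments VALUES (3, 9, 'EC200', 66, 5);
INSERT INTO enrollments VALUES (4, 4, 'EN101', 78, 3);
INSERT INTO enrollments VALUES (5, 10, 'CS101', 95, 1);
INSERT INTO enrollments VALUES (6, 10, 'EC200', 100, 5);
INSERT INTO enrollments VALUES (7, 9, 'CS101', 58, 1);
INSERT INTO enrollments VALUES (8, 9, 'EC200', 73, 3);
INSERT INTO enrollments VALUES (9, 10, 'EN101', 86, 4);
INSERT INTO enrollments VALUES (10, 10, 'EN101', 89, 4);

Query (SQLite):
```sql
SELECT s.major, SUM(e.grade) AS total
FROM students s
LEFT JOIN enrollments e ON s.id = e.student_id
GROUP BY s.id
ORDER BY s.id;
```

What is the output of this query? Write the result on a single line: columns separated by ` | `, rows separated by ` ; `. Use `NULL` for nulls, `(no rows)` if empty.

LEFT JOIN keeps every students row; unmatched ones get NULL for enrollments columns.
Group by students.id and compute SUM(e.grade). SUM over an all-NULL group is NULL.
  4: ids {1, 4} → SUM(e.grade)=147
  9: ids {3, 7, 8} → SUM(e.grade)=197
  10: ids {2, 5, 6, 9, 10} → SUM(e.grade)=424
  11: ids {—} → SUM(e.grade)=NULL

Music | 147 ; Music | 197 ; CS | 424 ; Chemistry | NULL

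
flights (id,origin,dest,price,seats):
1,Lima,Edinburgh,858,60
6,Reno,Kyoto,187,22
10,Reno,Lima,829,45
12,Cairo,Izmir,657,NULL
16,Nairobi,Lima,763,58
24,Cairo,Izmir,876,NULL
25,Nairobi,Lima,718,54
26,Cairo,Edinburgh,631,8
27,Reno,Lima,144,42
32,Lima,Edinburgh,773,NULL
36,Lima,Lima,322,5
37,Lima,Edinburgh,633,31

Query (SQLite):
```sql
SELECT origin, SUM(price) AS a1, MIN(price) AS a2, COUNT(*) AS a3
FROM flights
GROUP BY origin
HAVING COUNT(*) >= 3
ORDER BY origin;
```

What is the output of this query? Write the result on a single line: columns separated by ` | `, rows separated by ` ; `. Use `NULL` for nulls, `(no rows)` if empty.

Cairo | 2164 | 631 | 3 ; Lima | 2586 | 322 | 4 ; Reno | 1160 | 144 | 3

Group flights by origin.
Per group compute: SUM(price), MIN(price), COUNT(*).
HAVING: drop groups with fewer than 3 rows.
  Cairo: ids {12, 24, 26} → SUM(price)=2164, MIN(price)=631, COUNT(*)=3
  Lima: ids {1, 32, 36, 37} → SUM(price)=2586, MIN(price)=322, COUNT(*)=4
  Nairobi: ids {16, 25} → SUM(price)=1481, MIN(price)=718, COUNT(*)=2
  Reno: ids {6, 10, 27} → SUM(price)=1160, MIN(price)=144, COUNT(*)=3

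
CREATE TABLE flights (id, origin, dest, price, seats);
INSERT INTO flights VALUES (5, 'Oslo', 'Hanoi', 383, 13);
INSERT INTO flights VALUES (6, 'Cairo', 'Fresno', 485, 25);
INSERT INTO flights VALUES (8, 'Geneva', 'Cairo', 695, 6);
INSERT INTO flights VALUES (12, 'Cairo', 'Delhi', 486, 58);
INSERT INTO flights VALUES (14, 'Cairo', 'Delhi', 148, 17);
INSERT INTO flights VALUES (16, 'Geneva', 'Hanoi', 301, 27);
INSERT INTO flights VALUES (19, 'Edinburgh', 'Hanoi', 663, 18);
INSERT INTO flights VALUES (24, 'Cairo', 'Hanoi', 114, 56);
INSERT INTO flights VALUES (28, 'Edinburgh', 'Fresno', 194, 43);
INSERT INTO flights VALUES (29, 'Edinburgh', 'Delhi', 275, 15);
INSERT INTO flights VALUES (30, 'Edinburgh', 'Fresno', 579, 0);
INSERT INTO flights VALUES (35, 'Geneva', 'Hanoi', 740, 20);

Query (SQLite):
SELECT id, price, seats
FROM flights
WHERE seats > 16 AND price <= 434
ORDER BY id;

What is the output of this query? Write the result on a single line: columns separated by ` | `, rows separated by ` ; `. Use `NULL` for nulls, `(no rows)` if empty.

14 | 148 | 17 ; 16 | 301 | 27 ; 24 | 114 | 56 ; 28 | 194 | 43

seats > 16: ids {6, 12, 14, 16, 19, 24, 28, 35}
price <= 434: ids {5, 14, 16, 24, 28, 29}
Combine with AND.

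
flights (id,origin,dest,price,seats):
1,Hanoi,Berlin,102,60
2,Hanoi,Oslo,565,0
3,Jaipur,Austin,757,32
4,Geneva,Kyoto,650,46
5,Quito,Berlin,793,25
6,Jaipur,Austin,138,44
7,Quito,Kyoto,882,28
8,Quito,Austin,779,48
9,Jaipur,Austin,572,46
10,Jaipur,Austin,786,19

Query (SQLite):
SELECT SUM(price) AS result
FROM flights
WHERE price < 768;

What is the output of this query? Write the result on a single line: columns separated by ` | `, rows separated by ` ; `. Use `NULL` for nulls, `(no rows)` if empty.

2784

Rows where price < 768 → price values: [102, 565, 757, 650, 138, 572].
SUM of non-NULL values = 2784.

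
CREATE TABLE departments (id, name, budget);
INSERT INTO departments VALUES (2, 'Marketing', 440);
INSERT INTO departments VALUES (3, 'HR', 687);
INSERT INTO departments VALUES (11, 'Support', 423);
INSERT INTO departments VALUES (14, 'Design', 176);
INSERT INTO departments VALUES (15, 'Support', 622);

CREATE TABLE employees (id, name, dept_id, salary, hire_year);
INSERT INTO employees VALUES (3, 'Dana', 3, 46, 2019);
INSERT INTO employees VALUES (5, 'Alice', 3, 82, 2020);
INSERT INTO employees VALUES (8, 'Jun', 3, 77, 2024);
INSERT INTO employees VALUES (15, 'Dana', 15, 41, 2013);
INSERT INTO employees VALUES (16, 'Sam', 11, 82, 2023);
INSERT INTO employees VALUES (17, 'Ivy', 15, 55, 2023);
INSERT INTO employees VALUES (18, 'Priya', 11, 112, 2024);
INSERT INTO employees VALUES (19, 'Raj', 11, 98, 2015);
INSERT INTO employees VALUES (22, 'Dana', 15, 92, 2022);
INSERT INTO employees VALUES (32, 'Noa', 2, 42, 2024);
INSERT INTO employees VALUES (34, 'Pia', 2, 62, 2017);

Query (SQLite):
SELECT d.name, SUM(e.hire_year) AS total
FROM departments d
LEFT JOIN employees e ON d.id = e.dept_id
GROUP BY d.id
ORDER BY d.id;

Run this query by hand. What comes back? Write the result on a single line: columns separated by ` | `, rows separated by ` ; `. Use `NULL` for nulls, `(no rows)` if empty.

Marketing | 4041 ; HR | 6063 ; Support | 6062 ; Design | NULL ; Support | 6058

LEFT JOIN keeps every departments row; unmatched ones get NULL for employees columns.
Group by departments.id and compute SUM(e.hire_year). SUM over an all-NULL group is NULL.
  2: ids {32, 34} → SUM(e.hire_year)=4041
  3: ids {3, 5, 8} → SUM(e.hire_year)=6063
  11: ids {16, 18, 19} → SUM(e.hire_year)=6062
  14: ids {—} → SUM(e.hire_year)=NULL
  15: ids {15, 17, 22} → SUM(e.hire_year)=6058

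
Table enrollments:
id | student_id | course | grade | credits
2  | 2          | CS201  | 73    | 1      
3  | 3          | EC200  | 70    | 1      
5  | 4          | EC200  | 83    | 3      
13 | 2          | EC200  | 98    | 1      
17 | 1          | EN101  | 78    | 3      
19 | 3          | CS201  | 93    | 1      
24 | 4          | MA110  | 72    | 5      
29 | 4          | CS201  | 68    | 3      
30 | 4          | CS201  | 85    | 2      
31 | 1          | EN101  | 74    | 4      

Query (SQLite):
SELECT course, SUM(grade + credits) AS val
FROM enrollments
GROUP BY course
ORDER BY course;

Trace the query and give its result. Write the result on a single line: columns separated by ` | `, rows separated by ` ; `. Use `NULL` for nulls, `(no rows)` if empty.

For each row compute grade + credits.
Group by course; take SUM of the expression per group.
  CS201: ids {2, 19, 29, 30} → SUM(grade + credits)=326
  EC200: ids {3, 5, 13} → SUM(grade + credits)=256
  EN101: ids {17, 31} → SUM(grade + credits)=159
  MA110: ids {24} → SUM(grade + credits)=77

CS201 | 326 ; EC200 | 256 ; EN101 | 159 ; MA110 | 77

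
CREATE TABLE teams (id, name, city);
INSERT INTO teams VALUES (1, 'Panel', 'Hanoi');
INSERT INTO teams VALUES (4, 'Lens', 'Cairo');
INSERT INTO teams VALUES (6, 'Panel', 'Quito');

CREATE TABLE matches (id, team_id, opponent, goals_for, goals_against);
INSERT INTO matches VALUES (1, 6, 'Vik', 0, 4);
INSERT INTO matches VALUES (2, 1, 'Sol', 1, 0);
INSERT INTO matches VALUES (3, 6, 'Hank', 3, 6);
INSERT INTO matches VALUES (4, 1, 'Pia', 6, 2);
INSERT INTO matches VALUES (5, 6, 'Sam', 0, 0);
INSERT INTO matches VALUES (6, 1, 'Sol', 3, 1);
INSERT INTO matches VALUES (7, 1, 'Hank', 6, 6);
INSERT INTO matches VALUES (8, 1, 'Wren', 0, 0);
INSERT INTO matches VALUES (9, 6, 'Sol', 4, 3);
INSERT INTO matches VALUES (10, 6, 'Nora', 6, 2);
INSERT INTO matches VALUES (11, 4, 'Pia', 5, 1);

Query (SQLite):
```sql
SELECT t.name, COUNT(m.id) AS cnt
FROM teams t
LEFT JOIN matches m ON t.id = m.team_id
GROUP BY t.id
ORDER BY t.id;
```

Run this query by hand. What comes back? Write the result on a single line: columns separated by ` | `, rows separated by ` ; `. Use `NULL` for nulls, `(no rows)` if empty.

Panel | 5 ; Lens | 1 ; Panel | 5

LEFT JOIN keeps every teams row; unmatched ones get NULL for matches columns.
Group by teams.id and compute COUNT(m.id). COUNT(col) of an all-NULL group is 0.
  1: ids {2, 4, 6, 7, 8} → COUNT(m.id)=5
  4: ids {11} → COUNT(m.id)=1
  6: ids {1, 3, 5, 9, 10} → COUNT(m.id)=5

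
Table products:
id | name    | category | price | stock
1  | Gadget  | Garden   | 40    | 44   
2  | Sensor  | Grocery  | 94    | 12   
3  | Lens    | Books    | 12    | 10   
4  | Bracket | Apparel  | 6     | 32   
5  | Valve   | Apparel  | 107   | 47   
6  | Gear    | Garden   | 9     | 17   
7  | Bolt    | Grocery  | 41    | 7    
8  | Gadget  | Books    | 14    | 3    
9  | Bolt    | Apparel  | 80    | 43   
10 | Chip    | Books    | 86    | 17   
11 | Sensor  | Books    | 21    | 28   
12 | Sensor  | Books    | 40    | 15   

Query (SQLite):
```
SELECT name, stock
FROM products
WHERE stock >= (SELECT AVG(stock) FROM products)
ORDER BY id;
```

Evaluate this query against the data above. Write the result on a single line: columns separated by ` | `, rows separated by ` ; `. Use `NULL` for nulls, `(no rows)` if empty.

Gadget | 44 ; Bracket | 32 ; Valve | 47 ; Bolt | 43 ; Sensor | 28

Scalar subquery: AVG(stock) over all products rows = 22.916667 (≈; comparison uses full precision).
Keep rows where stock >= that value.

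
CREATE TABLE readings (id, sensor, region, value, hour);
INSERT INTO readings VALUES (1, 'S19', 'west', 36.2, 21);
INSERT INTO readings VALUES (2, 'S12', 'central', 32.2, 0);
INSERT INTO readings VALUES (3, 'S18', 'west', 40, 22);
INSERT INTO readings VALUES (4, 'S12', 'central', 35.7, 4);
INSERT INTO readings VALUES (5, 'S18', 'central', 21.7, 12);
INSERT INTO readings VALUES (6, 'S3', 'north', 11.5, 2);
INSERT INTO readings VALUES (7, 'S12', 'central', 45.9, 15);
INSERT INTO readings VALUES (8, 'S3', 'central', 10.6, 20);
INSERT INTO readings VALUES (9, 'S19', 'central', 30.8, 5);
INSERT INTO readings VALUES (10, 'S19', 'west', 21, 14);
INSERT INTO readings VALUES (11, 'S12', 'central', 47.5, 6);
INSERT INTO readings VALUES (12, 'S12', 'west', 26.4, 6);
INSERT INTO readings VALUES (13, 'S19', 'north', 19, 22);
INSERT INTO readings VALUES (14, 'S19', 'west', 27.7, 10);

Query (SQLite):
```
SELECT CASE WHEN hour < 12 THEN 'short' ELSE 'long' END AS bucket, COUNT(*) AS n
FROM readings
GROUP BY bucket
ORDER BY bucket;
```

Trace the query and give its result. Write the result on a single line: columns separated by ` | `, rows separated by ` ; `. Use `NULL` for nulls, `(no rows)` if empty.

Bucket rows by hour < 12 → 'short' else 'long'; count each bucket.

long | 7 ; short | 7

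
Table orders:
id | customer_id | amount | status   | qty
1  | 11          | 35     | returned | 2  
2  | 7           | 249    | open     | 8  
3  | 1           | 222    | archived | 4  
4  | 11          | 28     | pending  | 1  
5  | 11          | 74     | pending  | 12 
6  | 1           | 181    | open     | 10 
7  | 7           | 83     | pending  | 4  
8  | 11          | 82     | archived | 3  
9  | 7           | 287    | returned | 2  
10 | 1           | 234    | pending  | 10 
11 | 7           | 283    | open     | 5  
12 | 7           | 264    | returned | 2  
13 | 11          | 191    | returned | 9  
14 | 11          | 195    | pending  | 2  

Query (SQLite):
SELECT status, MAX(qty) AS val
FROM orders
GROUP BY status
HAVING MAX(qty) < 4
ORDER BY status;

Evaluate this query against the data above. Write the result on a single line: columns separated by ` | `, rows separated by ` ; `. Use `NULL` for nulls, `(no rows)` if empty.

Partition orders by status; compute MAX(qty) within each group.
HAVING: keep groups where MAX(qty) < 4.
  archived: ids {3, 8} → MAX(qty)=4
  open: ids {2, 6, 11} → MAX(qty)=10
  pending: ids {4, 5, 7, 10, 14} → MAX(qty)=12
  returned: ids {1, 9, 12, 13} → MAX(qty)=9

(no rows)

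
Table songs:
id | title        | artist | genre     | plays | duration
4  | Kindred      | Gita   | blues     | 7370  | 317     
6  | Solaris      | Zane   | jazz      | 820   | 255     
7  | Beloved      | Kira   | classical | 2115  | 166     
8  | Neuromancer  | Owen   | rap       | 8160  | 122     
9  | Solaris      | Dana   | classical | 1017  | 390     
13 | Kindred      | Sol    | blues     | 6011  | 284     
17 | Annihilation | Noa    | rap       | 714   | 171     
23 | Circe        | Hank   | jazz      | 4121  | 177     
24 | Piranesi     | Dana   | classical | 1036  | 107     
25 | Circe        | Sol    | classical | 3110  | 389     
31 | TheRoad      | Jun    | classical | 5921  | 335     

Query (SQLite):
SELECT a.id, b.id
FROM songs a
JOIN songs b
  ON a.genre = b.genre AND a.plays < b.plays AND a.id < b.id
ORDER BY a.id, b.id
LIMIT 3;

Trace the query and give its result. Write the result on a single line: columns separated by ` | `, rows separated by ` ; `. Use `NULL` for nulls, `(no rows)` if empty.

Pairs (a,b) with same genre, a.plays < b.plays, a.id < b.id.
genre groups: blues:{4,13} classical:{7,9,24,25,31} jazz:{6,23} rap:{8,17}
Ordered by (a.id, b.id); first 3.

6 | 23 ; 7 | 25 ; 7 | 31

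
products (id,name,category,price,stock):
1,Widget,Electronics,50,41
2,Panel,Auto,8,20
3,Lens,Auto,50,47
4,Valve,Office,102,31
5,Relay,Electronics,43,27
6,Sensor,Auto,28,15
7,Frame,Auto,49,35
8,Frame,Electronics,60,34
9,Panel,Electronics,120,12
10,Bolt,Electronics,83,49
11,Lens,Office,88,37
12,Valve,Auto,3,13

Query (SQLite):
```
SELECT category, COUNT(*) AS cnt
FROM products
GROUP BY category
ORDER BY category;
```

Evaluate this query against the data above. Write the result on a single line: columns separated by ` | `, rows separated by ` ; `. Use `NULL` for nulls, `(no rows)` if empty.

Partition products by category; compute COUNT(*) within each group.
  Auto: ids {2, 3, 6, 7, 12} → COUNT(*)=5
  Electronics: ids {1, 5, 8, 9, 10} → COUNT(*)=5
  Office: ids {4, 11} → COUNT(*)=2

Auto | 5 ; Electronics | 5 ; Office | 2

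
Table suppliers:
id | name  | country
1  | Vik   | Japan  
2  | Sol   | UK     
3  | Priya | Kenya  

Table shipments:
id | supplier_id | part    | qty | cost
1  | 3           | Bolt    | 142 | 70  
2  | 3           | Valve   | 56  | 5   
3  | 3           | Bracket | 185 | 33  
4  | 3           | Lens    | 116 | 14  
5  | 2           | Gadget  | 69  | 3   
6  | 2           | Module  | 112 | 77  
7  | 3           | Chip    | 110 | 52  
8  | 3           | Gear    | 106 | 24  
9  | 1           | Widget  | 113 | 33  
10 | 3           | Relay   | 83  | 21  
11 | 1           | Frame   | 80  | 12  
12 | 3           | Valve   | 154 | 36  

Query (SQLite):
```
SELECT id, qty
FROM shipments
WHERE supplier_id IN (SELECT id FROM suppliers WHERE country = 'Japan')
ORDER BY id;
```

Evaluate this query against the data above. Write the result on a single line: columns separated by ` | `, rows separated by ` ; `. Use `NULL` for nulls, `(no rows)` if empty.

9 | 113 ; 11 | 80

Inner query: suppliers.id where country = 'Japan'.
Outer: keep shipments rows whose supplier_id is in that set.
Inner query → {1}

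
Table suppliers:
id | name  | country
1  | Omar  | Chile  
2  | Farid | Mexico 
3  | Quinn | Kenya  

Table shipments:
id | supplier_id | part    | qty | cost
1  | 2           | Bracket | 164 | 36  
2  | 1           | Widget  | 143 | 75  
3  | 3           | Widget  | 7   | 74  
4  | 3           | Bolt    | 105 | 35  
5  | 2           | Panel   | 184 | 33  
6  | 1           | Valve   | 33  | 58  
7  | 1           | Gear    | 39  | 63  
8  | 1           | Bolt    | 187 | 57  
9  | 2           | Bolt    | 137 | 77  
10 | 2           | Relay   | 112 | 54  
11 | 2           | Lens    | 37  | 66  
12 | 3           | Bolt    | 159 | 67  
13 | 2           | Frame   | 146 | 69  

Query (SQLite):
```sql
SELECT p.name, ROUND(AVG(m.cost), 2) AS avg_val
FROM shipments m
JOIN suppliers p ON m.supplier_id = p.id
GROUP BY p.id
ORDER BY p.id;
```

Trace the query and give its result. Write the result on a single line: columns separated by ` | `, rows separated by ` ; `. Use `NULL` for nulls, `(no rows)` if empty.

Omar | 63.25 ; Farid | 55.83 ; Quinn | 58.67

Join each shipments row to its suppliers via supplier_id.
Group joined rows by suppliers.id; compute ROUND(AVG(m.cost), 2) per group.
  1: ids {2, 6, 7, 8} → ROUND(AVG(m.cost), 2)=63.25
  2: ids {1, 5, 9, 10, 11, 13} → ROUND(AVG(m.cost), 2)=55.83
  3: ids {3, 4, 12} → ROUND(AVG(m.cost), 2)=58.67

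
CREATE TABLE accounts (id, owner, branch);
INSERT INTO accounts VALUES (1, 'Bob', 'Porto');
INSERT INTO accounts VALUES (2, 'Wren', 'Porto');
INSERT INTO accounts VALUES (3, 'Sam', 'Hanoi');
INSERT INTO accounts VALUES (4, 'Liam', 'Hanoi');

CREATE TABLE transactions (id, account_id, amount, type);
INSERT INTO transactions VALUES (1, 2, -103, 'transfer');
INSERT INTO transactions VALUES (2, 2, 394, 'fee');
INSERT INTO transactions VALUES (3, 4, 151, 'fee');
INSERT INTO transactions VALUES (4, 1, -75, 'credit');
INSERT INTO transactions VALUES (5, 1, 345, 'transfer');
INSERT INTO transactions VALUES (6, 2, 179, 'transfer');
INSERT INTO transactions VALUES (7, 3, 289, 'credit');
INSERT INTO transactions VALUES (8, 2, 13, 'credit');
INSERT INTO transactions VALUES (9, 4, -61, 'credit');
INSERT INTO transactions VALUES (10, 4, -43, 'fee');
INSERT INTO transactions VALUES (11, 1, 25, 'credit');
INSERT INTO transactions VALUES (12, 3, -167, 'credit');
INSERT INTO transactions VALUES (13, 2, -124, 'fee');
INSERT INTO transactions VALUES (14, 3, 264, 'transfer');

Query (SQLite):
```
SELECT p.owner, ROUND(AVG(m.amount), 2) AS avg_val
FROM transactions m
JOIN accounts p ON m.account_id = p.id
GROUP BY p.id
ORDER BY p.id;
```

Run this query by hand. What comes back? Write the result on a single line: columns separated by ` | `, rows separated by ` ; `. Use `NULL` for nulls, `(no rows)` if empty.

Join each transactions row to its accounts via account_id.
Group joined rows by accounts.id; compute ROUND(AVG(m.amount), 2) per group.
  1: ids {4, 5, 11} → ROUND(AVG(m.amount), 2)=98.33
  2: ids {1, 2, 6, 8, 13} → ROUND(AVG(m.amount), 2)=71.8
  3: ids {7, 12, 14} → ROUND(AVG(m.amount), 2)=128.67
  4: ids {3, 9, 10} → ROUND(AVG(m.amount), 2)=15.67

Bob | 98.33 ; Wren | 71.8 ; Sam | 128.67 ; Liam | 15.67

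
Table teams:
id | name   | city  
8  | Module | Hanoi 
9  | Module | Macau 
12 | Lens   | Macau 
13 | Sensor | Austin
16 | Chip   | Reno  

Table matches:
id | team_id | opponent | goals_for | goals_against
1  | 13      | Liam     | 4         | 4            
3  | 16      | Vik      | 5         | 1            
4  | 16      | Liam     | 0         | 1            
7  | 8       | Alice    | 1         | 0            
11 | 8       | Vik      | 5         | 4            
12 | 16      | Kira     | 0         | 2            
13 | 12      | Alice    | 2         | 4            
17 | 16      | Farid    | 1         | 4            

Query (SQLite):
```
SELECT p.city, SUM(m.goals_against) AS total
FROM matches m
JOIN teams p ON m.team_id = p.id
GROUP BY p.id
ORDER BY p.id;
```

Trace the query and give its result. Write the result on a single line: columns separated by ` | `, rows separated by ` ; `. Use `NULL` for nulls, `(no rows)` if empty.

Hanoi | 4 ; Macau | 4 ; Austin | 4 ; Reno | 8

Join each matches row to its teams via team_id.
Group joined rows by teams.id; compute SUM(m.goals_against) per group.
  8: ids {7, 11} → SUM(m.goals_against)=4
  12: ids {13} → SUM(m.goals_against)=4
  13: ids {1} → SUM(m.goals_against)=4
  16: ids {3, 4, 12, 17} → SUM(m.goals_against)=8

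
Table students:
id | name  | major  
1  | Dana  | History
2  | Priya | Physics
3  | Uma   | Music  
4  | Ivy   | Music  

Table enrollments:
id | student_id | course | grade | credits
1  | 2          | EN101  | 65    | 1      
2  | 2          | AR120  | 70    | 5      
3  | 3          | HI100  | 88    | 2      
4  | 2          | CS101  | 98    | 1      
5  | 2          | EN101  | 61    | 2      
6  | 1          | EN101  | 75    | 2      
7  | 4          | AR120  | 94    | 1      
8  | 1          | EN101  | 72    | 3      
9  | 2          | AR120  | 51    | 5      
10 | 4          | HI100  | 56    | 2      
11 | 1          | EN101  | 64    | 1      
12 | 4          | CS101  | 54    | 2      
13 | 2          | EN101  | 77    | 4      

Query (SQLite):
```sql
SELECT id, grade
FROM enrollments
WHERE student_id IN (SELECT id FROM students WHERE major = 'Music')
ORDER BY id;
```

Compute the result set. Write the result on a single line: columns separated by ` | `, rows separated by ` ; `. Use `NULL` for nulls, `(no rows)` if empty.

3 | 88 ; 7 | 94 ; 10 | 56 ; 12 | 54

Inner query: students.id where major = 'Music'.
Outer: keep enrollments rows whose student_id is in that set.
Inner query → {3, 4}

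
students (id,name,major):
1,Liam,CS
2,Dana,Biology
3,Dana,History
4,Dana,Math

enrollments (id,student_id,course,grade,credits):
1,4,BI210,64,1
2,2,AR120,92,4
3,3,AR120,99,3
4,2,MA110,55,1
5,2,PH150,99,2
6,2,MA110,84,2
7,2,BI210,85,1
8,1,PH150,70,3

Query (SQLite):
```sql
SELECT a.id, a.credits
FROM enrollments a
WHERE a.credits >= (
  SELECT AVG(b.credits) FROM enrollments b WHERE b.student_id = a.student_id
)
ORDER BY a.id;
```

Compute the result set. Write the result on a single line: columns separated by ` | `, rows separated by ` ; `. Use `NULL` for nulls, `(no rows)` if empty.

For each enrollments row a, compute AVG(credits) over rows sharing a.student_id.
Keep row a if a.credits >= that per-group AVG.
  student_id=1: AVG(credits) = 3.0
  student_id=2: AVG(credits) = 2.0
  student_id=3: AVG(credits) = 3.0
  student_id=4: AVG(credits) = 1.0

1 | 1 ; 2 | 4 ; 3 | 3 ; 5 | 2 ; 6 | 2 ; 8 | 3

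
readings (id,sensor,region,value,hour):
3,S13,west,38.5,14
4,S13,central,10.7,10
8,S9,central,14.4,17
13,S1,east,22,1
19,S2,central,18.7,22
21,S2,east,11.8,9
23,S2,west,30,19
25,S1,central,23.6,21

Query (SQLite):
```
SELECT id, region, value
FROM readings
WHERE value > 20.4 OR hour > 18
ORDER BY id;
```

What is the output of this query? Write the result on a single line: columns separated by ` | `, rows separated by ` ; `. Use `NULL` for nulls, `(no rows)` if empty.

value > 20.4: ids {3, 13, 23, 25}
hour > 18: ids {19, 23, 25}
Combine with OR.

3 | west | 38.5 ; 13 | east | 22 ; 19 | central | 18.7 ; 23 | west | 30 ; 25 | central | 23.6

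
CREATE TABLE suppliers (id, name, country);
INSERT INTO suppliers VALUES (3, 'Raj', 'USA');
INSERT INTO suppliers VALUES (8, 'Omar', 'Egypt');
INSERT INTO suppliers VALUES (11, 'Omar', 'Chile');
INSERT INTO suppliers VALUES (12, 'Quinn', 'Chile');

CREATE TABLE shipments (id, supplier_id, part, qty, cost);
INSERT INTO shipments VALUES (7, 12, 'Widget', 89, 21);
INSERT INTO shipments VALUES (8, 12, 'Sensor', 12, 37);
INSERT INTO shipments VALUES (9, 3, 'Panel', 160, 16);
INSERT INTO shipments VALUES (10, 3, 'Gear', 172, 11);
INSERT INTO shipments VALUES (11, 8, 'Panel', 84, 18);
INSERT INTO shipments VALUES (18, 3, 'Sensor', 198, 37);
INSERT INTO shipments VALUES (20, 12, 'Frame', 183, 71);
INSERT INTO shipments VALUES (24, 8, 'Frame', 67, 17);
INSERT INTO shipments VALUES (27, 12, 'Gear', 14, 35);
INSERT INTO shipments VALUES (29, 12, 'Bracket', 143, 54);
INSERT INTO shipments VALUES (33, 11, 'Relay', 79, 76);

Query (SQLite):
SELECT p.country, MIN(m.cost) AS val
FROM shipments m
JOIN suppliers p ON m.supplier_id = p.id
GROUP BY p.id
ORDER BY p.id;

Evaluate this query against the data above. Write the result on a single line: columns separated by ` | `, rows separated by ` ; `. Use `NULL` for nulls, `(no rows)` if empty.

USA | 11 ; Egypt | 17 ; Chile | 76 ; Chile | 21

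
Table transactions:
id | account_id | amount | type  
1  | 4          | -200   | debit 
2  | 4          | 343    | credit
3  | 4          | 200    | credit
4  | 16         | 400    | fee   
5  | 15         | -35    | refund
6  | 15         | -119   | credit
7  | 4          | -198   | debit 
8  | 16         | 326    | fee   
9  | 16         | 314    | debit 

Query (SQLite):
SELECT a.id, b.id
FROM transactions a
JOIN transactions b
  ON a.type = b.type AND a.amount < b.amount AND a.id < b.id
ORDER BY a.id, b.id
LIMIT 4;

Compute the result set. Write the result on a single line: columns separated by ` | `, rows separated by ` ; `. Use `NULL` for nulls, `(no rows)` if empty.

Pairs (a,b) with same type, a.amount < b.amount, a.id < b.id.
type groups: credit:{2,3,6} debit:{1,7,9} fee:{4,8} refund:{5}
Ordered by (a.id, b.id); first 4.

1 | 7 ; 1 | 9 ; 7 | 9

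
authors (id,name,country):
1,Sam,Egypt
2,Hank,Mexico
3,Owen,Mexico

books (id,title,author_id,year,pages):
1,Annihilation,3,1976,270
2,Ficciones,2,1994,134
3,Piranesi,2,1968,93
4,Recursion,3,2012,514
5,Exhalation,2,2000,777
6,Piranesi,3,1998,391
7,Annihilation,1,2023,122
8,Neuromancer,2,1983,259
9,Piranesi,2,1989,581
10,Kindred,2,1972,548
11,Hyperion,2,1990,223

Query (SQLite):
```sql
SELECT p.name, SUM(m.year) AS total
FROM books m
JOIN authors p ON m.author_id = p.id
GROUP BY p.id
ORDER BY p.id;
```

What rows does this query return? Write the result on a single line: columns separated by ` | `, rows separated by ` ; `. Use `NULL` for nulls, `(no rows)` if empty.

Join each books row to its authors via author_id.
Group joined rows by authors.id; compute SUM(m.year) per group.
  1: ids {7} → SUM(m.year)=2023
  2: ids {2, 3, 5, 8, 9, 10, 11} → SUM(m.year)=13896
  3: ids {1, 4, 6} → SUM(m.year)=5986

Sam | 2023 ; Hank | 13896 ; Owen | 5986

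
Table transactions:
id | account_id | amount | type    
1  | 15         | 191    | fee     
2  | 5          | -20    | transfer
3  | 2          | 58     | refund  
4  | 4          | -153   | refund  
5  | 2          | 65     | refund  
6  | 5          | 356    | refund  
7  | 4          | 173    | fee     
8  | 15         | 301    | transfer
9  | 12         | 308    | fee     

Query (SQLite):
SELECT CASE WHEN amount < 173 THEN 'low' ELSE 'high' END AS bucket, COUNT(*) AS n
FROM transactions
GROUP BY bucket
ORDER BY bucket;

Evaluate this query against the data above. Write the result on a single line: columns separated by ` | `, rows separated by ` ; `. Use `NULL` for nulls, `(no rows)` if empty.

high | 5 ; low | 4

Bucket rows by amount < 173 → 'low' else 'high'; count each bucket.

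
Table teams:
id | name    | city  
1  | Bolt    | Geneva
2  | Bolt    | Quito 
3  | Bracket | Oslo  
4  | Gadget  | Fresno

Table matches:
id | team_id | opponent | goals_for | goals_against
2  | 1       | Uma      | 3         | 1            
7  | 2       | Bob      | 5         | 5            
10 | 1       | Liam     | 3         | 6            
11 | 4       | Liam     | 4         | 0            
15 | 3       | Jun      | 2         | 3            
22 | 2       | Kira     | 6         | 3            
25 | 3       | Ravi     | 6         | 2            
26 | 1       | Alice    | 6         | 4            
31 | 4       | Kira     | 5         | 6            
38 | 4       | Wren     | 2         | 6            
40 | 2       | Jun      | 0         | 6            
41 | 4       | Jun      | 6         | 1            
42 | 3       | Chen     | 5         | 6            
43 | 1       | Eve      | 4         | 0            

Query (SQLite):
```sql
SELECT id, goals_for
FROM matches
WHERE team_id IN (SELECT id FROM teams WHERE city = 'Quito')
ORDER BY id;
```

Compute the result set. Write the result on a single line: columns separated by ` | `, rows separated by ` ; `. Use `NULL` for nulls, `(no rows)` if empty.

7 | 5 ; 22 | 6 ; 40 | 0

Inner query: teams.id where city = 'Quito'.
Outer: keep matches rows whose team_id is in that set.
Inner query → {2}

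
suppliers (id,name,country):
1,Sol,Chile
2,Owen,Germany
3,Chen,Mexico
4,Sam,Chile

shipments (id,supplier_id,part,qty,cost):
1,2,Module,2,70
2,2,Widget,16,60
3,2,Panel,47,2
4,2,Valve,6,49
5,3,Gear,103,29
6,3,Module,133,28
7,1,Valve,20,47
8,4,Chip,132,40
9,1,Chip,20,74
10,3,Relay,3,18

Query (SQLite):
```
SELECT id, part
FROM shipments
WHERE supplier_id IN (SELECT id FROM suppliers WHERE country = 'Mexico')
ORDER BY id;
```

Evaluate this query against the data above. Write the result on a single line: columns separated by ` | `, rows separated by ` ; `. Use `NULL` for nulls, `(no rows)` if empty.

Inner query: suppliers.id where country = 'Mexico'.
Outer: keep shipments rows whose supplier_id is in that set.
Inner query → {3}

5 | Gear ; 6 | Module ; 10 | Relay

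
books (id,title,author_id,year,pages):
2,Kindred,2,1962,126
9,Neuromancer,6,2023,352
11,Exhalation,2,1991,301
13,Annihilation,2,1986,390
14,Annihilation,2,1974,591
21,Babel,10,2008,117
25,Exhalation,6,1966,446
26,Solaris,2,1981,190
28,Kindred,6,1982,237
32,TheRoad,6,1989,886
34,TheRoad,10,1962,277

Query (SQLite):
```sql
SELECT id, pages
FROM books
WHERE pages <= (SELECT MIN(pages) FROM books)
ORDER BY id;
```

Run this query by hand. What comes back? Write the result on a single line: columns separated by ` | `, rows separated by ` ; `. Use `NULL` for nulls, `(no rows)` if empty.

21 | 117

Scalar subquery: MIN(pages) over all books rows = 117.
Keep rows where pages <= that value.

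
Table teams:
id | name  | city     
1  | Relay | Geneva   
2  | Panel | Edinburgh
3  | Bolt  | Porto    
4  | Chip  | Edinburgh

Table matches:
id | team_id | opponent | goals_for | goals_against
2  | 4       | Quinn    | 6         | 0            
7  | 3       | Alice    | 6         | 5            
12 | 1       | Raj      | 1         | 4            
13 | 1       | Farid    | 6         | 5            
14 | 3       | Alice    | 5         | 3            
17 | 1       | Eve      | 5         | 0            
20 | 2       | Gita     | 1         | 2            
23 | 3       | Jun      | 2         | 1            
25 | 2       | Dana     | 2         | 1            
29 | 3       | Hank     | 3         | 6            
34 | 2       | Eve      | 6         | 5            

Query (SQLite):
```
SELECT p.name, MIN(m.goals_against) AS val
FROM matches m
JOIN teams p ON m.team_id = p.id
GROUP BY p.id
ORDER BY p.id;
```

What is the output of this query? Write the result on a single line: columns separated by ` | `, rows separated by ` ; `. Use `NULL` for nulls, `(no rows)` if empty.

Relay | 0 ; Panel | 1 ; Bolt | 1 ; Chip | 0

Join each matches row to its teams via team_id.
Group joined rows by teams.id; compute MIN(m.goals_against) per group.
  1: ids {12, 13, 17} → MIN(m.goals_against)=0
  2: ids {20, 25, 34} → MIN(m.goals_against)=1
  3: ids {7, 14, 23, 29} → MIN(m.goals_against)=1
  4: ids {2} → MIN(m.goals_against)=0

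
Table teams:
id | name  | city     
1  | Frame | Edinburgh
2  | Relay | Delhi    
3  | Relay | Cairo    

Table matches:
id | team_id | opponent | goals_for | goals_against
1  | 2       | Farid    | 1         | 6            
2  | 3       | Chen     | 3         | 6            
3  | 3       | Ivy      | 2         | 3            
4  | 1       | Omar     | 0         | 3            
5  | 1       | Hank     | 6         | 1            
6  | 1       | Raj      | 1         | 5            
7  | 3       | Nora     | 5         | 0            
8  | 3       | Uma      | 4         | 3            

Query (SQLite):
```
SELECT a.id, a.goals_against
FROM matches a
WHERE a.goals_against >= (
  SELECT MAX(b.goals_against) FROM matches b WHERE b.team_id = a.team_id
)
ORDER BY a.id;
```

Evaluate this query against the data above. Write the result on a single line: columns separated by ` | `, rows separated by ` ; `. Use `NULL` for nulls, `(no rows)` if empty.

For each matches row a, compute MAX(goals_against) over rows sharing a.team_id.
Keep row a if a.goals_against >= that per-group MAX.
  team_id=1: MAX(goals_against) = 5
  team_id=2: MAX(goals_against) = 6
  team_id=3: MAX(goals_against) = 6

1 | 6 ; 2 | 6 ; 6 | 5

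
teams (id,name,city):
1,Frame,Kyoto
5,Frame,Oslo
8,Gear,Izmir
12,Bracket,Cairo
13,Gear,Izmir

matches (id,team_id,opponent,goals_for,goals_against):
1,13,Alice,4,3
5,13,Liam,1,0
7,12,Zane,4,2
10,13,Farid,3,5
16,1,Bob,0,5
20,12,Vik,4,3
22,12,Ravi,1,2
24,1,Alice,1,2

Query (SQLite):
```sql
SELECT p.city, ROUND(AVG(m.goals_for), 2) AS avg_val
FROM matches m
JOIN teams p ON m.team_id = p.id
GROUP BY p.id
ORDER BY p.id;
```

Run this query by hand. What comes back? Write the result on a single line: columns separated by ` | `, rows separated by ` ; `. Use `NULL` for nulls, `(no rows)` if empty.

Join each matches row to its teams via team_id.
Group joined rows by teams.id; compute ROUND(AVG(m.goals_for), 2) per group.
  1: ids {16, 24} → ROUND(AVG(m.goals_for), 2)=0.5
  12: ids {7, 20, 22} → ROUND(AVG(m.goals_for), 2)=3
  13: ids {1, 5, 10} → ROUND(AVG(m.goals_for), 2)=2.67

Kyoto | 0.5 ; Cairo | 3 ; Izmir | 2.67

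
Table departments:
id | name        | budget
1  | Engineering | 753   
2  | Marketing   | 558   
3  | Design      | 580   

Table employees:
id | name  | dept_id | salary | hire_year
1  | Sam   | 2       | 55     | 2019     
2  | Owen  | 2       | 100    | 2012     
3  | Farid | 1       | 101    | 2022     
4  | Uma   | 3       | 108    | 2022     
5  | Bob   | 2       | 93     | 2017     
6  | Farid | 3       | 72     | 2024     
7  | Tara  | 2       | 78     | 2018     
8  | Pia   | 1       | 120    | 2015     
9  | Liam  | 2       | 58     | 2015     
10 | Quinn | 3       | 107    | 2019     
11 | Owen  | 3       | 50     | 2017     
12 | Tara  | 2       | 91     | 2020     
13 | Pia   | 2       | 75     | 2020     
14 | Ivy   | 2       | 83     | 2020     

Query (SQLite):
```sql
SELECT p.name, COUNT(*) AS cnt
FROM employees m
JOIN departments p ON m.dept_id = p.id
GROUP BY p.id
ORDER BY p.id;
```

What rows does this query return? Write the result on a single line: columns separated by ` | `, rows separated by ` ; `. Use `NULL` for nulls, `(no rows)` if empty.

Join each employees row to its departments via dept_id.
Group joined rows by departments.id; compute COUNT(*) per group.
  1: ids {3, 8} → COUNT(*)=2
  2: ids {1, 2, 5, 7, 9, 12, 13, 14} → COUNT(*)=8
  3: ids {4, 6, 10, 11} → COUNT(*)=4

Engineering | 2 ; Marketing | 8 ; Design | 4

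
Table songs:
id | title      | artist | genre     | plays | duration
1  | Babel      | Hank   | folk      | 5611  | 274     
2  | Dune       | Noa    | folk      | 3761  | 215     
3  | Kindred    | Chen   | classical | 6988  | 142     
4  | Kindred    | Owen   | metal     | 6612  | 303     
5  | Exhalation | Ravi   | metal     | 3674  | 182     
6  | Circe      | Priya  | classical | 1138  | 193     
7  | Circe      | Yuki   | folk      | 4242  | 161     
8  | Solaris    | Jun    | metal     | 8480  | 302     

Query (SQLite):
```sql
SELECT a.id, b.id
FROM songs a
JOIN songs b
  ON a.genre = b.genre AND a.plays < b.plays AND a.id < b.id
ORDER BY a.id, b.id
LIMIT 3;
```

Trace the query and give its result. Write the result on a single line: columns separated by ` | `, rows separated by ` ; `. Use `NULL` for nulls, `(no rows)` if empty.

Pairs (a,b) with same genre, a.plays < b.plays, a.id < b.id.
genre groups: classical:{3,6} folk:{1,2,7} metal:{4,5,8}
Ordered by (a.id, b.id); first 3.

2 | 7 ; 4 | 8 ; 5 | 8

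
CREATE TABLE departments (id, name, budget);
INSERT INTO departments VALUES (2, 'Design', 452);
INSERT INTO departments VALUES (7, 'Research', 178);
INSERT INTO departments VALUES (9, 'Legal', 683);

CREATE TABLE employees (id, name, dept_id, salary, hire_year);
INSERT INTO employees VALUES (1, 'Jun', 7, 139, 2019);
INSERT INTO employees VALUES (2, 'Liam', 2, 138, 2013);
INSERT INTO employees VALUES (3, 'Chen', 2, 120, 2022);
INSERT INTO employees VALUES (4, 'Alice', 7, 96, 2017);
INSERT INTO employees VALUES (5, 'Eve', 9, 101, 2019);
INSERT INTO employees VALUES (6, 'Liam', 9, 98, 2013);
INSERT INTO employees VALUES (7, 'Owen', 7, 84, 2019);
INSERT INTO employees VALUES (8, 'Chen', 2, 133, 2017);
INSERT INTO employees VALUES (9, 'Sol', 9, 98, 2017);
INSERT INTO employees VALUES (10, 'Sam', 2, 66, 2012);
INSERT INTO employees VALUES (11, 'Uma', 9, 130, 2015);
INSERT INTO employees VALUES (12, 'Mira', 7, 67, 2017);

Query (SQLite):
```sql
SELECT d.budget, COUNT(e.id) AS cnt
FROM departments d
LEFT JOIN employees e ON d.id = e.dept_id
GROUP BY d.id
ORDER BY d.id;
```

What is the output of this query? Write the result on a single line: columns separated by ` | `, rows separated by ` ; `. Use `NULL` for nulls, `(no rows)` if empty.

LEFT JOIN keeps every departments row; unmatched ones get NULL for employees columns.
Group by departments.id and compute COUNT(e.id). COUNT(col) of an all-NULL group is 0.
  2: ids {2, 3, 8, 10} → COUNT(e.id)=4
  7: ids {1, 4, 7, 12} → COUNT(e.id)=4
  9: ids {5, 6, 9, 11} → COUNT(e.id)=4

452 | 4 ; 178 | 4 ; 683 | 4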